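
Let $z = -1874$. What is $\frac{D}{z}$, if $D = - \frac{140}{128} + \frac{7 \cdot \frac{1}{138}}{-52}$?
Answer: $\frac{31423}{53791296} \approx 0.00058416$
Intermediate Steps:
$D = - \frac{31423}{28704}$ ($D = \left(-140\right) \frac{1}{128} + 7 \cdot \frac{1}{138} \left(- \frac{1}{52}\right) = - \frac{35}{32} + \frac{7}{138} \left(- \frac{1}{52}\right) = - \frac{35}{32} - \frac{7}{7176} = - \frac{31423}{28704} \approx -1.0947$)
$\frac{D}{z} = - \frac{31423}{28704 \left(-1874\right)} = \left(- \frac{31423}{28704}\right) \left(- \frac{1}{1874}\right) = \frac{31423}{53791296}$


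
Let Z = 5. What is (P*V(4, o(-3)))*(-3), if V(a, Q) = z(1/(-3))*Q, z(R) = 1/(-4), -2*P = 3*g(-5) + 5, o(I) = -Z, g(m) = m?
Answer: -75/4 ≈ -18.750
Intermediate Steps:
o(I) = -5 (o(I) = -1*5 = -5)
P = 5 (P = -(3*(-5) + 5)/2 = -(-15 + 5)/2 = -½*(-10) = 5)
z(R) = -¼ (z(R) = 1*(-¼) = -¼)
V(a, Q) = -Q/4
(P*V(4, o(-3)))*(-3) = (5*(-¼*(-5)))*(-3) = (5*(5/4))*(-3) = (25/4)*(-3) = -75/4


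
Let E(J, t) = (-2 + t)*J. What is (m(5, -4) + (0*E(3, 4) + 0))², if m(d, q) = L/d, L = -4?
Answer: 16/25 ≈ 0.64000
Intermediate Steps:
E(J, t) = J*(-2 + t)
m(d, q) = -4/d
(m(5, -4) + (0*E(3, 4) + 0))² = (-4/5 + (0*(3*(-2 + 4)) + 0))² = (-4*⅕ + (0*(3*2) + 0))² = (-⅘ + (0*6 + 0))² = (-⅘ + (0 + 0))² = (-⅘ + 0)² = (-⅘)² = 16/25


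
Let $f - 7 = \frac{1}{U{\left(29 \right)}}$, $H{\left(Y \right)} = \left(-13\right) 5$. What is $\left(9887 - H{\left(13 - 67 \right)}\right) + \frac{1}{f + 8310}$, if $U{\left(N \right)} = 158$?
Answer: $\frac{13077793982}{1314087} \approx 9952.0$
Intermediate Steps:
$H{\left(Y \right)} = -65$
$f = \frac{1107}{158}$ ($f = 7 + \frac{1}{158} = \frac{1107}{158} \approx 7.0063$)
$\left(9887 - H{\left(13 - 67 \right)}\right) + \frac{1}{f + 8310} = \left(9887 - -65\right) + \frac{1}{\frac{1107}{158} + 8310} = \left(9887 + 65\right) + \frac{1}{\frac{1314087}{158}} = 9952 + \frac{158}{1314087} = \frac{13077793982}{1314087}$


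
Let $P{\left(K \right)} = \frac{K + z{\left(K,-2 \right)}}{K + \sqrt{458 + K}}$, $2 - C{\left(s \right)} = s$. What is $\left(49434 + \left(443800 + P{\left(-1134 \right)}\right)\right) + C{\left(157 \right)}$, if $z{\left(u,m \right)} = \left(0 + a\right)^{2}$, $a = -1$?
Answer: $\frac{317206252375}{643316} + \frac{14729 i}{643316} \approx 4.9308 \cdot 10^{5} + 0.022895 i$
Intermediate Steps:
$C{\left(s \right)} = 2 - s$
$z{\left(u,m \right)} = 1$ ($z{\left(u,m \right)} = \left(0 - 1\right)^{2} = \left(-1\right)^{2} = 1$)
$P{\left(K \right)} = \frac{1 + K}{K + \sqrt{458 + K}}$ ($P{\left(K \right)} = \frac{K + 1}{K + \sqrt{458 + K}} = \frac{1 + K}{K + \sqrt{458 + K}}$)
$\left(49434 + \left(443800 + P{\left(-1134 \right)}\right)\right) + C{\left(157 \right)} = \left(49434 + \left(443800 + \frac{1 - 1134}{-1134 + \sqrt{458 - 1134}}\right)\right) + \left(2 - 157\right) = \left(49434 + \left(443800 + \frac{1}{-1134 + \sqrt{-676}} \left(-1133\right)\right)\right) + \left(2 - 157\right) = \left(49434 + \left(443800 + \frac{1}{-1134 + 26 i} \left(-1133\right)\right)\right) - 155 = \left(49434 + \left(443800 + \frac{-1134 - 26 i}{1286632} \left(-1133\right)\right)\right) - 155 = \left(49434 + \left(443800 - \frac{1133 \left(-1134 - 26 i\right)}{1286632}\right)\right) - 155 = \left(493234 - \frac{1133 \left(-1134 - 26 i\right)}{1286632}\right) - 155 = 493079 - \frac{1133 \left(-1134 - 26 i\right)}{1286632}$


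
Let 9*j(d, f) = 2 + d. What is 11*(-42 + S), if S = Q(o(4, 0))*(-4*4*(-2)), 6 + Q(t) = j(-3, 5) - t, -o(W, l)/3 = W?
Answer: 14498/9 ≈ 1610.9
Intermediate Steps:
j(d, f) = 2/9 + d/9 (j(d, f) = (2 + d)/9 = 2/9 + d/9)
o(W, l) = -3*W
Q(t) = -55/9 - t (Q(t) = -6 + ((2/9 + (⅑)*(-3)) - t) = -6 + ((2/9 - ⅓) - t) = -6 + (-⅑ - t) = -55/9 - t)
S = 1696/9 (S = (-55/9 - (-3)*4)*(-4*4*(-2)) = (-55/9 - 1*(-12))*(-16*(-2)) = (-55/9 + 12)*32 = (53/9)*32 = 1696/9 ≈ 188.44)
11*(-42 + S) = 11*(-42 + 1696/9) = 11*(1318/9) = 14498/9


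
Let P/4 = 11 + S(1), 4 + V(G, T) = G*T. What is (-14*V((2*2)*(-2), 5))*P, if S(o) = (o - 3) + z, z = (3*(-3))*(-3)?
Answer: 88704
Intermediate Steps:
z = 27 (z = -9*(-3) = 27)
V(G, T) = -4 + G*T
S(o) = 24 + o (S(o) = (o - 3) + 27 = (-3 + o) + 27 = 24 + o)
P = 144 (P = 4*(11 + (24 + 1)) = 4*(11 + 25) = 4*36 = 144)
(-14*V((2*2)*(-2), 5))*P = -14*(-4 + ((2*2)*(-2))*5)*144 = -14*(-4 + (4*(-2))*5)*144 = -14*(-4 - 8*5)*144 = -14*(-4 - 40)*144 = -14*(-44)*144 = 616*144 = 88704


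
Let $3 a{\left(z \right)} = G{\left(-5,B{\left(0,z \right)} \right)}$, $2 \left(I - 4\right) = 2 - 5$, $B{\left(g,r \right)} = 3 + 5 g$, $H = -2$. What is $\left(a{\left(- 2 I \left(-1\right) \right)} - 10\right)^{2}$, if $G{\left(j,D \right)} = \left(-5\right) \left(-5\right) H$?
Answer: $\frac{6400}{9} \approx 711.11$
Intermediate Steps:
$G{\left(j,D \right)} = -50$ ($G{\left(j,D \right)} = \left(-5\right) \left(-5\right) \left(-2\right) = 25 \left(-2\right) = -50$)
$I = \frac{5}{2}$ ($I = 4 + \frac{2 - 5}{2} = 4 + \frac{1}{2} \left(-3\right) = 4 - \frac{3}{2} = \frac{5}{2} \approx 2.5$)
$a{\left(z \right)} = - \frac{50}{3}$ ($a{\left(z \right)} = \frac{1}{3} \left(-50\right) = - \frac{50}{3}$)
$\left(a{\left(- 2 I \left(-1\right) \right)} - 10\right)^{2} = \left(- \frac{50}{3} - 10\right)^{2} = \left(- \frac{80}{3}\right)^{2} = \frac{6400}{9}$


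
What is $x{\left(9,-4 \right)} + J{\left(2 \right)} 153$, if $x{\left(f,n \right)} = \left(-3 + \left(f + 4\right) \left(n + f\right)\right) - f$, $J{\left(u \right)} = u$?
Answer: $359$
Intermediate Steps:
$x{\left(f,n \right)} = -3 - f + \left(4 + f\right) \left(f + n\right)$ ($x{\left(f,n \right)} = \left(-3 + \left(4 + f\right) \left(f + n\right)\right) - f = -3 - f + \left(4 + f\right) \left(f + n\right)$)
$x{\left(9,-4 \right)} + J{\left(2 \right)} 153 = \left(-3 + 9^{2} + 3 \cdot 9 + 4 \left(-4\right) + 9 \left(-4\right)\right) + 2 \cdot 153 = \left(-3 + 81 + 27 - 16 - 36\right) + 306 = 53 + 306 = 359$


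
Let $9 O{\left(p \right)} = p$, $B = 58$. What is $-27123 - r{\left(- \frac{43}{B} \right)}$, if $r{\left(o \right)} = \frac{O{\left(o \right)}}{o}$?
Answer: $- \frac{244108}{9} \approx -27123.0$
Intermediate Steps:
$O{\left(p \right)} = \frac{p}{9}$
$r{\left(o \right)} = \frac{1}{9}$ ($r{\left(o \right)} = \frac{\frac{1}{9} o}{o} = \frac{1}{9}$)
$-27123 - r{\left(- \frac{43}{B} \right)} = -27123 - \frac{1}{9} = - \frac{244108}{9}$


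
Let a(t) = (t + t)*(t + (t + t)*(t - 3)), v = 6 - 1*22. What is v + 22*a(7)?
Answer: 19388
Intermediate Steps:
v = -16 (v = 6 - 22 = -16)
a(t) = 2*t*(t + 2*t*(-3 + t)) (a(t) = (2*t)*(t + (2*t)*(-3 + t)) = (2*t)*(t + 2*t*(-3 + t)) = 2*t*(t + 2*t*(-3 + t)))
v + 22*a(7) = -16 + 22*(7²*(-10 + 4*7)) = -16 + 22*(49*(-10 + 28)) = -16 + 22*(49*18) = -16 + 22*882 = -16 + 19404 = 19388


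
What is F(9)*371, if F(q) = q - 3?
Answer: 2226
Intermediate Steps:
F(q) = -3 + q
F(9)*371 = (-3 + 9)*371 = 6*371 = 2226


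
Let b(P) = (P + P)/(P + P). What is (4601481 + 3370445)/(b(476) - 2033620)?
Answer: -7971926/2033619 ≈ -3.9201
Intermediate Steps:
b(P) = 1 (b(P) = (2*P)/((2*P)) = (2*P)*(1/(2*P)) = 1)
(4601481 + 3370445)/(b(476) - 2033620) = (4601481 + 3370445)/(1 - 2033620) = 7971926/(-2033619) = 7971926*(-1/2033619) = -7971926/2033619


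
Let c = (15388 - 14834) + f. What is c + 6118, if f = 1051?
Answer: 7723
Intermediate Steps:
c = 1605 (c = (15388 - 14834) + 1051 = 554 + 1051 = 1605)
c + 6118 = 1605 + 6118 = 7723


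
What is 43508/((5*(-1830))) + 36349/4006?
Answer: 79150151/18327450 ≈ 4.3187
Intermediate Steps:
43508/((5*(-1830))) + 36349/4006 = 43508/(-9150) + 36349*(1/4006) = 43508*(-1/9150) + 36349/4006 = -21754/4575 + 36349/4006 = 79150151/18327450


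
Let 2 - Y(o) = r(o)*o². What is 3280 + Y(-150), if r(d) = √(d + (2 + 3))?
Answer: 3282 - 22500*I*√145 ≈ 3282.0 - 2.7094e+5*I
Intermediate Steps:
r(d) = √(5 + d) (r(d) = √(d + 5) = √(5 + d))
Y(o) = 2 - o²*√(5 + o) (Y(o) = 2 - √(5 + o)*o² = 2 - o²*√(5 + o))
3280 + Y(-150) = 3280 + (2 - 1*(-150)²*√(5 - 150)) = 3280 + (2 - 1*22500*√(-145)) = 3280 + (2 - 1*22500*I*√145) = 3280 + (2 - 22500*I*√145) = 3282 - 22500*I*√145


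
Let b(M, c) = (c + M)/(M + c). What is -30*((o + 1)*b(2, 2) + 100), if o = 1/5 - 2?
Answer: -2976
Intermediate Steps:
b(M, c) = 1 (b(M, c) = (M + c)/(M + c) = 1)
o = -9/5 (o = ⅕ - 2 = -9/5 ≈ -1.8000)
-30*((o + 1)*b(2, 2) + 100) = -30*((-9/5 + 1)*1 + 100) = -30*(-⅘*1 + 100) = -30*(-⅘ + 100) = -30*496/5 = -2976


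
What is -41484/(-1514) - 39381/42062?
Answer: 842638587/31840934 ≈ 26.464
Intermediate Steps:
-41484/(-1514) - 39381/42062 = -41484*(-1/1514) - 39381*1/42062 = 20742/757 - 39381/42062 = 842638587/31840934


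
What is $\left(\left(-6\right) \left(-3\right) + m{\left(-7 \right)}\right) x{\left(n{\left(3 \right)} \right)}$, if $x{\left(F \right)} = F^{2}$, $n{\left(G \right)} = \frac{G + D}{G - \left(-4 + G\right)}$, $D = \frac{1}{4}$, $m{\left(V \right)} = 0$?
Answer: $\frac{1521}{128} \approx 11.883$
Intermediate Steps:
$D = \frac{1}{4} \approx 0.25$
$n{\left(G \right)} = \frac{1}{16} + \frac{G}{4}$ ($n{\left(G \right)} = \frac{G + \frac{1}{4}}{G - \left(-4 + G\right)} = \frac{\frac{1}{4} + G}{4} = \left(\frac{1}{4} + G\right) \frac{1}{4} = \frac{1}{16} + \frac{G}{4}$)
$\left(\left(-6\right) \left(-3\right) + m{\left(-7 \right)}\right) x{\left(n{\left(3 \right)} \right)} = \left(\left(-6\right) \left(-3\right) + 0\right) \left(\frac{1}{16} + \frac{1}{4} \cdot 3\right)^{2} = \left(18 + 0\right) \left(\frac{1}{16} + \frac{3}{4}\right)^{2} = 18 \left(\frac{13}{16}\right)^{2} = 18 \cdot \frac{169}{256} = \frac{1521}{128}$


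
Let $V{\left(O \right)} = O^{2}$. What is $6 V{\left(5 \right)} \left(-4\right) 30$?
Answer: $-18000$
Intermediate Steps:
$6 V{\left(5 \right)} \left(-4\right) 30 = 6 \cdot 5^{2} \left(-4\right) 30 = 6 \cdot 25 \left(-4\right) 30 = 150 \left(-4\right) 30 = \left(-600\right) 30 = -18000$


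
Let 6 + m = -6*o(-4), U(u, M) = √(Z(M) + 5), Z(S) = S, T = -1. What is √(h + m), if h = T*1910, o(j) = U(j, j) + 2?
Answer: I*√1934 ≈ 43.977*I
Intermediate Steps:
U(u, M) = √(5 + M) (U(u, M) = √(M + 5) = √(5 + M))
o(j) = 2 + √(5 + j) (o(j) = √(5 + j) + 2 = 2 + √(5 + j))
h = -1910 (h = -1*1910 = -1910)
m = -24 (m = -6 - 6*(2 + √(5 - 4)) = -6 - 6*(2 + √1) = -6 - 6*(2 + 1) = -6 - 6*3 = -6 - 18 = -24)
√(h + m) = √(-1910 - 24) = √(-1934) = I*√1934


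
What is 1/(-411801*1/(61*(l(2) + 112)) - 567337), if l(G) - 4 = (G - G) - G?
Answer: -2318/1315224433 ≈ -1.7624e-6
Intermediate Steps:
l(G) = 4 - G (l(G) = 4 + ((G - G) - G) = 4 + (0 - G) = 4 - G)
1/(-411801*1/(61*(l(2) + 112)) - 567337) = 1/(-411801*1/(61*((4 - 1*2) + 112)) - 567337) = 1/(-411801*1/(61*((4 - 2) + 112)) - 567337) = 1/(-411801*1/(61*(2 + 112)) - 567337) = 1/(-411801/(114*61) - 567337) = 1/(-411801/6954 - 567337) = 1/(-411801*1/6954 - 567337) = 1/(-137267/2318 - 567337) = 1/(-1315224433/2318) = -2318/1315224433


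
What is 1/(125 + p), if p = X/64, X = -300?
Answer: 16/1925 ≈ 0.0083117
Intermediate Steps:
p = -75/16 (p = -300/64 = -300*1/64 = -75/16 ≈ -4.6875)
1/(125 + p) = 1/(125 - 75/16) = 1/(1925/16) = 16/1925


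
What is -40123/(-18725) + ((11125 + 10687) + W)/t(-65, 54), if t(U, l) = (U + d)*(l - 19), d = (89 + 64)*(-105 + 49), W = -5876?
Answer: 48265157/23093275 ≈ 2.0900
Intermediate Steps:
d = -8568 (d = 153*(-56) = -8568)
t(U, l) = (-8568 + U)*(-19 + l) (t(U, l) = (U - 8568)*(l - 19) = (-8568 + U)*(-19 + l))
-40123/(-18725) + ((11125 + 10687) + W)/t(-65, 54) = -40123/(-18725) + ((11125 + 10687) - 5876)/(162792 - 8568*54 - 19*(-65) - 65*54) = -40123*(-1/18725) + (21812 - 5876)/(162792 - 462672 + 1235 - 3510) = 40123/18725 + 15936/(-302155) = 40123/18725 + 15936*(-1/302155) = 40123/18725 - 15936/302155 = 48265157/23093275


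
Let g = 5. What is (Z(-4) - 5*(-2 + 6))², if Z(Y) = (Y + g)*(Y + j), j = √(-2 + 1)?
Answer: (24 - I)² ≈ 575.0 - 48.0*I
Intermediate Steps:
j = I (j = √(-1) = I ≈ 1.0*I)
Z(Y) = (5 + Y)*(I + Y) (Z(Y) = (Y + 5)*(Y + I) = (5 + Y)*(I + Y))
(Z(-4) - 5*(-2 + 6))² = (((-4)² + 5*I - 4*(5 + I)) - 5*(-2 + 6))² = ((16 + 5*I + (-20 - 4*I)) - 5*4)² = ((-4 + I) - 20)² = (-24 + I)²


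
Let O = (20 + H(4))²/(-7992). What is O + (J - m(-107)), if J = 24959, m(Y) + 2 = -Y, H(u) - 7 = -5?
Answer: 49658171/1998 ≈ 24854.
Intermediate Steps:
H(u) = 2 (H(u) = 7 - 5 = 2)
m(Y) = -2 - Y
O = -121/1998 (O = (20 + 2)²/(-7992) = 22²*(-1/7992) = 484*(-1/7992) = -121/1998 ≈ -0.060561)
O + (J - m(-107)) = -121/1998 + (24959 - (-2 - 1*(-107))) = -121/1998 + (24959 - (-2 + 107)) = -121/1998 + (24959 - 1*105) = -121/1998 + (24959 - 105) = -121/1998 + 24854 = 49658171/1998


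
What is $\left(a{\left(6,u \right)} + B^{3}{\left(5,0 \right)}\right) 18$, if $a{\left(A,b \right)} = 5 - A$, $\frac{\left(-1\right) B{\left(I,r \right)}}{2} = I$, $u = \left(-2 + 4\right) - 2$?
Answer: $-18018$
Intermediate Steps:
$u = 0$ ($u = 2 - 2 = 0$)
$B{\left(I,r \right)} = - 2 I$
$\left(a{\left(6,u \right)} + B^{3}{\left(5,0 \right)}\right) 18 = \left(\left(5 - 6\right) + \left(\left(-2\right) 5\right)^{3}\right) 18 = \left(\left(5 - 6\right) + \left(-10\right)^{3}\right) 18 = \left(-1 - 1000\right) 18 = \left(-1001\right) 18 = -18018$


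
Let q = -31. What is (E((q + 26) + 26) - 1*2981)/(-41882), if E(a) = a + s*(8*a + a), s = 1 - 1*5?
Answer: 1858/20941 ≈ 0.088725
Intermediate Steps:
s = -4 (s = 1 - 5 = -4)
E(a) = -35*a (E(a) = a - 4*(8*a + a) = a - 36*a = -35*a)
(E((q + 26) + 26) - 1*2981)/(-41882) = (-35*((-31 + 26) + 26) - 1*2981)/(-41882) = (-35*(-5 + 26) - 2981)*(-1/41882) = (-35*21 - 2981)*(-1/41882) = (-735 - 2981)*(-1/41882) = -3716*(-1/41882) = 1858/20941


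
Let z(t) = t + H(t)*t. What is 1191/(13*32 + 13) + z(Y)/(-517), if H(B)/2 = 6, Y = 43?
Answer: 11392/6721 ≈ 1.6950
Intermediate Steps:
H(B) = 12 (H(B) = 2*6 = 12)
z(t) = 13*t (z(t) = t + 12*t = 13*t)
1191/(13*32 + 13) + z(Y)/(-517) = 1191/(13*32 + 13) + (13*43)/(-517) = 1191/(416 + 13) + 559*(-1/517) = 1191/429 - 559/517 = 1191*(1/429) - 559/517 = 397/143 - 559/517 = 11392/6721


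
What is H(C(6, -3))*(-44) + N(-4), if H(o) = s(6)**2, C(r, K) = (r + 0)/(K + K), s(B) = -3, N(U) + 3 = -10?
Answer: -409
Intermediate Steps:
N(U) = -13 (N(U) = -3 - 10 = -13)
C(r, K) = r/(2*K) (C(r, K) = r/((2*K)) = r*(1/(2*K)) = r/(2*K))
H(o) = 9 (H(o) = (-3)**2 = 9)
H(C(6, -3))*(-44) + N(-4) = 9*(-44) - 13 = -396 - 13 = -409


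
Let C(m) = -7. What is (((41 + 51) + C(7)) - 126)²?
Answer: 1681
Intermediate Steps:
(((41 + 51) + C(7)) - 126)² = (((41 + 51) - 7) - 126)² = ((92 - 7) - 126)² = (85 - 126)² = (-41)² = 1681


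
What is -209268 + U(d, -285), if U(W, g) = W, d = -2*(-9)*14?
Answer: -209016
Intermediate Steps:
d = 252 (d = 18*14 = 252)
-209268 + U(d, -285) = -209268 + 252 = -209016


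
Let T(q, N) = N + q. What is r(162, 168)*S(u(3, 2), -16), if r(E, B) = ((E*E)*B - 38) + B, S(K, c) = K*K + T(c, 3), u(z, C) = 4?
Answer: 13227366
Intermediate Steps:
S(K, c) = 3 + c + K² (S(K, c) = K*K + (3 + c) = K² + (3 + c) = 3 + c + K²)
r(E, B) = -38 + B + B*E² (r(E, B) = (E²*B - 38) + B = (B*E² - 38) + B = (-38 + B*E²) + B = -38 + B + B*E²)
r(162, 168)*S(u(3, 2), -16) = (-38 + 168 + 168*162²)*(3 - 16 + 4²) = (-38 + 168 + 168*26244)*(3 - 16 + 16) = (-38 + 168 + 4408992)*3 = 4409122*3 = 13227366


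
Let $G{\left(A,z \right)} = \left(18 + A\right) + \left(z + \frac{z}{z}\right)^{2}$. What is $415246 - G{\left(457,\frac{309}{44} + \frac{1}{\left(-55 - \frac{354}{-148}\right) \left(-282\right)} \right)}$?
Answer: $\frac{241909748128718114375}{583327412317584} \approx 4.1471 \cdot 10^{5}$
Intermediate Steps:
$G{\left(A,z \right)} = 18 + A + \left(1 + z\right)^{2}$ ($G{\left(A,z \right)} = \left(18 + A\right) + \left(z + 1\right)^{2} = \left(18 + A\right) + \left(1 + z\right)^{2} = 18 + A + \left(1 + z\right)^{2}$)
$415246 - G{\left(457,\frac{309}{44} + \frac{1}{\left(-55 - \frac{354}{-148}\right) \left(-282\right)} \right)} = 415246 - \left(18 + 457 + \left(1 + \left(\frac{309}{44} + \frac{1}{\left(-55 - \frac{354}{-148}\right) \left(-282\right)}\right)\right)^{2}\right) = 415246 - \left(18 + 457 + \left(1 + \left(309 \cdot \frac{1}{44} + \frac{1}{-55 - - \frac{177}{74}} \left(- \frac{1}{282}\right)\right)\right)^{2}\right) = 415246 - \left(18 + 457 + \left(1 + \left(\frac{309}{44} + \frac{1}{-55 + \frac{177}{74}} \left(- \frac{1}{282}\right)\right)\right)^{2}\right) = 415246 - \left(18 + 457 + \left(1 + \left(\frac{309}{44} + \frac{1}{- \frac{3893}{74}} \left(- \frac{1}{282}\right)\right)\right)^{2}\right) = 415246 - \left(18 + 457 + \left(1 + \left(\frac{309}{44} - - \frac{37}{548913}\right)\right)^{2}\right) = 415246 - \left(18 + 457 + \left(1 + \left(\frac{309}{44} + \frac{37}{548913}\right)\right)^{2}\right) = 415246 - \left(18 + 457 + \left(1 + \frac{169615745}{24152172}\right)^{2}\right) = 415246 - \left(18 + 457 + \left(\frac{193767917}{24152172}\right)^{2}\right) = 415246 - \left(18 + 457 + \frac{37546005658518889}{583327412317584}\right) = 415246 - \frac{314626526509371289}{583327412317584} = \frac{241909748128718114375}{583327412317584}$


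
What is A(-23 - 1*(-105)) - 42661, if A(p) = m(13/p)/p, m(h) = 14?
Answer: -1749094/41 ≈ -42661.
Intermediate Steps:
A(p) = 14/p
A(-23 - 1*(-105)) - 42661 = 14/(-23 - 1*(-105)) - 42661 = 14/(-23 + 105) - 42661 = 14/82 - 42661 = 14*(1/82) - 42661 = 7/41 - 42661 = -1749094/41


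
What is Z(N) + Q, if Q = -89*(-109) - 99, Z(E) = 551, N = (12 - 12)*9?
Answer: 10153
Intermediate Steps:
N = 0 (N = 0*9 = 0)
Q = 9602 (Q = 9701 - 99 = 9602)
Z(N) + Q = 551 + 9602 = 10153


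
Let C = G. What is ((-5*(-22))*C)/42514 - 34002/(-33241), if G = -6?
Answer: 711810984/706603937 ≈ 1.0074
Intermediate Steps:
C = -6
((-5*(-22))*C)/42514 - 34002/(-33241) = (-5*(-22)*(-6))/42514 - 34002/(-33241) = (110*(-6))*(1/42514) - 34002*(-1/33241) = -660*1/42514 + 34002/33241 = -330/21257 + 34002/33241 = 711810984/706603937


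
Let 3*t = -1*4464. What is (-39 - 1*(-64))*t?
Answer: -37200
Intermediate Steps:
t = -1488 (t = (-1*4464)/3 = (1/3)*(-4464) = -1488)
(-39 - 1*(-64))*t = (-39 - 1*(-64))*(-1488) = (-39 + 64)*(-1488) = 25*(-1488) = -37200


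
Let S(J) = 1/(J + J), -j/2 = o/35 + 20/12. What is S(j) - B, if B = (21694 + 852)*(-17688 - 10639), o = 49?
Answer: 117513539713/184 ≈ 6.3866e+8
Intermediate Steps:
j = -92/15 (j = -2*(49/35 + 20/12) = -2*(49*(1/35) + 20*(1/12)) = -2*(7/5 + 5/3) = -2*46/15 = -92/15 ≈ -6.1333)
B = -638660542 (B = 22546*(-28327) = -638660542)
S(J) = 1/(2*J)
S(j) - B = 1/(2*(-92/15)) - 1*(-638660542) = (1/2)*(-15/92) + 638660542 = -15/184 + 638660542 = 117513539713/184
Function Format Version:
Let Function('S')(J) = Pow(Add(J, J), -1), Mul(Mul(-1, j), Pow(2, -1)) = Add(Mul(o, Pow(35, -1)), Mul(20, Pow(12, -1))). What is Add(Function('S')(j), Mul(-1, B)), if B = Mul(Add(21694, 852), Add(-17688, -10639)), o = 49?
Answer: Rational(117513539713, 184) ≈ 6.3866e+8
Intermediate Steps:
j = Rational(-92, 15) (j = Mul(-2, Add(Mul(49, Pow(35, -1)), Mul(20, Pow(12, -1)))) = Mul(-2, Add(Mul(49, Rational(1, 35)), Mul(20, Rational(1, 12)))) = Mul(-2, Add(Rational(7, 5), Rational(5, 3))) = Mul(-2, Rational(46, 15)) = Rational(-92, 15) ≈ -6.1333)
B = -638660542 (B = Mul(22546, -28327) = -638660542)
Function('S')(J) = Mul(Rational(1, 2), Pow(J, -1)) (Function('S')(J) = Pow(Mul(2, J), -1) = Mul(Rational(1, 2), Pow(J, -1)))
Add(Function('S')(j), Mul(-1, B)) = Add(Mul(Rational(1, 2), Pow(Rational(-92, 15), -1)), Mul(-1, -638660542)) = Add(Mul(Rational(1, 2), Rational(-15, 92)), 638660542) = Add(Rational(-15, 184), 638660542) = Rational(117513539713, 184)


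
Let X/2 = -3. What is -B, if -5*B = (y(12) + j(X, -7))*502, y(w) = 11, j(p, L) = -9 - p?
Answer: 4016/5 ≈ 803.20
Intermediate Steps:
X = -6 (X = 2*(-3) = -6)
B = -4016/5 (B = -(11 + (-9 - 1*(-6)))*502/5 = -(11 + (-9 + 6))*502/5 = -(11 - 3)*502/5 = -8*502/5 = -⅕*4016 = -4016/5 ≈ -803.20)
-B = -1*(-4016/5) = 4016/5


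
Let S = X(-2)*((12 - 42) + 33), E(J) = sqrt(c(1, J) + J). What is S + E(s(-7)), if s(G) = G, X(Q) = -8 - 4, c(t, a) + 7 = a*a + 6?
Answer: -36 + sqrt(41) ≈ -29.597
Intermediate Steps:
c(t, a) = -1 + a**2 (c(t, a) = -7 + (a*a + 6) = -7 + (a**2 + 6) = -7 + (6 + a**2) = -1 + a**2)
X(Q) = -12
E(J) = sqrt(-1 + J + J**2) (E(J) = sqrt((-1 + J**2) + J) = sqrt(-1 + J + J**2))
S = -36 (S = -12*((12 - 42) + 33) = -12*(-30 + 33) = -12*3 = -36)
S + E(s(-7)) = -36 + sqrt(-1 - 7 + (-7)**2) = -36 + sqrt(-1 - 7 + 49) = -36 + sqrt(41)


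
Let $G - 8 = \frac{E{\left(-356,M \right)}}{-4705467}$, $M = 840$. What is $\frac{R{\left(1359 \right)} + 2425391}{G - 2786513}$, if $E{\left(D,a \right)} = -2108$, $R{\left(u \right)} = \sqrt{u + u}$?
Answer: $- \frac{11412597312597}{13111807320727} - \frac{14116401 \sqrt{302}}{13111807320727} \approx -0.87043$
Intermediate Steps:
$R{\left(u \right)} = \sqrt{2} \sqrt{u}$ ($R{\left(u \right)} = \sqrt{2 u} = \sqrt{2} \sqrt{u}$)
$G = \frac{37645844}{4705467}$ ($G = 8 - \frac{2108}{-4705467} = 8 - - \frac{2108}{4705467} = 8 + \frac{2108}{4705467} = \frac{37645844}{4705467} \approx 8.0004$)
$\frac{R{\left(1359 \right)} + 2425391}{G - 2786513} = \frac{\sqrt{2} \sqrt{1359} + 2425391}{\frac{37645844}{4705467} - 2786513} = \frac{\sqrt{2} \cdot 3 \sqrt{151} + 2425391}{\frac{37645844}{4705467} - 2786513} = \frac{3 \sqrt{302} + 2425391}{\frac{37645844}{4705467} - 2786513} = \frac{2425391 + 3 \sqrt{302}}{- \frac{13111807320727}{4705467}} = \left(2425391 + 3 \sqrt{302}\right) \left(- \frac{4705467}{13111807320727}\right) = - \frac{11412597312597}{13111807320727} - \frac{14116401 \sqrt{302}}{13111807320727}$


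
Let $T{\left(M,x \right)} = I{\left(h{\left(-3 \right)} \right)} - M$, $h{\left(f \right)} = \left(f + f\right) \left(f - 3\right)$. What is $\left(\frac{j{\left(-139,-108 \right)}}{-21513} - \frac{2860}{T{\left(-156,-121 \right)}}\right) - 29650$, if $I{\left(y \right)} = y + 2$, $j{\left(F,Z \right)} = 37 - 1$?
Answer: $- \frac{20634410244}{695587} \approx -29665.0$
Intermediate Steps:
$j{\left(F,Z \right)} = 36$
$h{\left(f \right)} = 2 f \left(-3 + f\right)$
$I{\left(y \right)} = 2 + y$
$T{\left(M,x \right)} = 38 - M$ ($T{\left(M,x \right)} = \left(2 + 2 \left(-3\right) \left(-3 - 3\right)\right) - M = \left(2 + 2 \left(-3\right) \left(-6\right)\right) - M = \left(2 + 36\right) - M = 38 - M$)
$\left(\frac{j{\left(-139,-108 \right)}}{-21513} - \frac{2860}{T{\left(-156,-121 \right)}}\right) - 29650 = \left(\frac{36}{-21513} - \frac{2860}{38 - -156}\right) - 29650 = \left(36 \left(- \frac{1}{21513}\right) - \frac{2860}{38 + 156}\right) - 29650 = \left(- \frac{12}{7171} - \frac{2860}{194}\right) - 29650 = \left(- \frac{12}{7171} - \frac{1430}{97}\right) - 29650 = - \frac{10255694}{695587} - 29650 = - \frac{20634410244}{695587}$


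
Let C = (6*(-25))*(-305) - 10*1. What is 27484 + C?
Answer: 73224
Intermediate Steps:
C = 45740 (C = -150*(-305) - 10 = 45750 - 10 = 45740)
27484 + C = 27484 + 45740 = 73224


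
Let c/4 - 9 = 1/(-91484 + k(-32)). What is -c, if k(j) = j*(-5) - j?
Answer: -821627/22823 ≈ -36.000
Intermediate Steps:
k(j) = -6*j (k(j) = -5*j - j = -6*j)
c = 821627/22823 (c = 36 + 4/(-91484 - 6*(-32)) = 36 + 4/(-91484 + 192) = 36 + 4/(-91292) = 36 + 4*(-1/91292) = 36 - 1/22823 = 821627/22823 ≈ 36.000)
-c = -1*821627/22823 = -821627/22823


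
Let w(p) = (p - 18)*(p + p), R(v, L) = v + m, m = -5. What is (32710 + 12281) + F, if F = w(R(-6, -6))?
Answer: 45629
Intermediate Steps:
R(v, L) = -5 + v (R(v, L) = v - 5 = -5 + v)
w(p) = 2*p*(-18 + p) (w(p) = (-18 + p)*(2*p) = 2*p*(-18 + p))
F = 638 (F = 2*(-5 - 6)*(-18 + (-5 - 6)) = 2*(-11)*(-18 - 11) = 2*(-11)*(-29) = 638)
(32710 + 12281) + F = (32710 + 12281) + 638 = 44991 + 638 = 45629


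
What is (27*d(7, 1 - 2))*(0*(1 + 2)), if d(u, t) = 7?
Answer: 0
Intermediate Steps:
(27*d(7, 1 - 2))*(0*(1 + 2)) = (27*7)*(0*(1 + 2)) = 189*(0*3) = 189*0 = 0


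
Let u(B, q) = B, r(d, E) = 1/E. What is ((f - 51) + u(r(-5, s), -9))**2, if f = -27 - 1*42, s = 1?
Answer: 14161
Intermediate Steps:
f = -69 (f = -27 - 42 = -69)
((f - 51) + u(r(-5, s), -9))**2 = ((-69 - 51) + 1/1)**2 = (-120 + 1)**2 = (-119)**2 = 14161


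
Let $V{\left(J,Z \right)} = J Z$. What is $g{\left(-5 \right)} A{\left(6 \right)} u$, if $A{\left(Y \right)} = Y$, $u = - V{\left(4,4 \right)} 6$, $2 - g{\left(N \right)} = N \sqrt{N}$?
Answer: $-1152 - 2880 i \sqrt{5} \approx -1152.0 - 6439.9 i$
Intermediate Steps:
$g{\left(N \right)} = 2 - N^{\frac{3}{2}}$ ($g{\left(N \right)} = 2 - N \sqrt{N} = 2 - N^{\frac{3}{2}}$)
$u = -96$ ($u = - 4 \cdot 4 \cdot 6 = \left(-1\right) 16 \cdot 6 = \left(-16\right) 6 = -96$)
$g{\left(-5 \right)} A{\left(6 \right)} u = \left(2 - \left(-5\right)^{\frac{3}{2}}\right) 6 \left(-96\right) = \left(2 - - 5 i \sqrt{5}\right) 6 \left(-96\right) = \left(2 + 5 i \sqrt{5}\right) 6 \left(-96\right) = \left(12 + 30 i \sqrt{5}\right) \left(-96\right) = -1152 - 2880 i \sqrt{5}$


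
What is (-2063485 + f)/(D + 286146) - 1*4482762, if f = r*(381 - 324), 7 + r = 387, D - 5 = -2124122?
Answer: -8239184514077/1837971 ≈ -4.4828e+6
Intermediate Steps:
D = -2124117 (D = 5 - 2124122 = -2124117)
r = 380 (r = -7 + 387 = 380)
f = 21660 (f = 380*(381 - 324) = 380*57 = 21660)
(-2063485 + f)/(D + 286146) - 1*4482762 = (-2063485 + 21660)/(-2124117 + 286146) - 1*4482762 = -2041825/(-1837971) - 4482762 = -2041825*(-1/1837971) - 4482762 = 2041825/1837971 - 4482762 = -8239184514077/1837971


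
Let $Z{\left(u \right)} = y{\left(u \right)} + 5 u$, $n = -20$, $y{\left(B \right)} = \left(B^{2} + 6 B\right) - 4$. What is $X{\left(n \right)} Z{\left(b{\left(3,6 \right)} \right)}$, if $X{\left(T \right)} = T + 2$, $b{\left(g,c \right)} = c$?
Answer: $-1764$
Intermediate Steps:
$y{\left(B \right)} = -4 + B^{2} + 6 B$
$Z{\left(u \right)} = -4 + u^{2} + 11 u$ ($Z{\left(u \right)} = \left(-4 + u^{2} + 6 u\right) + 5 u = -4 + u^{2} + 11 u$)
$X{\left(T \right)} = 2 + T$
$X{\left(n \right)} Z{\left(b{\left(3,6 \right)} \right)} = \left(2 - 20\right) \left(-4 + 6^{2} + 11 \cdot 6\right) = - 18 \left(-4 + 36 + 66\right) = \left(-18\right) 98 = -1764$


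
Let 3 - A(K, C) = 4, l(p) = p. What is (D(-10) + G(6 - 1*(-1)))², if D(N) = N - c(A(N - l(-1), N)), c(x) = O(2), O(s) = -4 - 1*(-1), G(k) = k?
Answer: 0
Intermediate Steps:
A(K, C) = -1 (A(K, C) = 3 - 1*4 = 3 - 4 = -1)
O(s) = -3 (O(s) = -4 + 1 = -3)
c(x) = -3
D(N) = 3 + N (D(N) = N - 1*(-3) = N + 3 = 3 + N)
(D(-10) + G(6 - 1*(-1)))² = ((3 - 10) + (6 - 1*(-1)))² = (-7 + (6 + 1))² = (-7 + 7)² = 0² = 0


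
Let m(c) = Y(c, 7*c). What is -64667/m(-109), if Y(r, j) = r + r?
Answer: 64667/218 ≈ 296.64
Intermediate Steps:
Y(r, j) = 2*r
m(c) = 2*c
-64667/m(-109) = -64667/(2*(-109)) = -64667/(-218) = -64667*(-1/218) = 64667/218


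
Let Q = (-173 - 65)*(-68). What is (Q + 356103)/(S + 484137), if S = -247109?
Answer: 372287/237028 ≈ 1.5706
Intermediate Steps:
Q = 16184 (Q = -238*(-68) = 16184)
(Q + 356103)/(S + 484137) = (16184 + 356103)/(-247109 + 484137) = 372287/237028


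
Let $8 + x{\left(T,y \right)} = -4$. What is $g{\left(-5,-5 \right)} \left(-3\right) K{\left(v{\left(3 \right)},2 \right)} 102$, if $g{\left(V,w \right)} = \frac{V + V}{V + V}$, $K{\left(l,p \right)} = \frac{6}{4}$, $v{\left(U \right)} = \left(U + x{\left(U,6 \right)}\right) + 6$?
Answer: $-459$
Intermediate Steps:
$x{\left(T,y \right)} = -12$ ($x{\left(T,y \right)} = -8 - 4 = -12$)
$v{\left(U \right)} = -6 + U$ ($v{\left(U \right)} = \left(U - 12\right) + 6 = \left(-12 + U\right) + 6 = -6 + U$)
$K{\left(l,p \right)} = \frac{3}{2}$ ($K{\left(l,p \right)} = 6 \cdot \frac{1}{4} = \frac{3}{2}$)
$g{\left(V,w \right)} = 1$ ($g{\left(V,w \right)} = \frac{2 V}{2 V} = 2 V \frac{1}{2 V} = 1$)
$g{\left(-5,-5 \right)} \left(-3\right) K{\left(v{\left(3 \right)},2 \right)} 102 = 1 \left(-3\right) \frac{3}{2} \cdot 102 = \left(-3\right) \frac{3}{2} \cdot 102 = \left(- \frac{9}{2}\right) 102 = -459$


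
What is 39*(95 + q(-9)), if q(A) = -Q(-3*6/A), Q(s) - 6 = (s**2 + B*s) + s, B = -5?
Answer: 3627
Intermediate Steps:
Q(s) = 6 + s**2 - 4*s (Q(s) = 6 + ((s**2 - 5*s) + s) = 6 + (s**2 - 4*s) = 6 + s**2 - 4*s)
q(A) = -6 - 324/A**2 - 72/A (q(A) = -(6 + (-3*6/A)**2 - (-12)/(A/6)) = -(6 + (-18/A)**2 - (-12)*6/A) = -(6 + (-18/A)**2 - (-72)/A) = -(6 + 324/A**2 + 72/A) = -(6 + 72/A + 324/A**2) = -6 - 324/A**2 - 72/A)
39*(95 + q(-9)) = 39*(95 + (-6 - 324/(-9)**2 - 72/(-9))) = 39*(95 + (-6 - 324*1/81 - 72*(-1/9))) = 39*(95 + (-6 - 4 + 8)) = 39*(95 - 2) = 39*93 = 3627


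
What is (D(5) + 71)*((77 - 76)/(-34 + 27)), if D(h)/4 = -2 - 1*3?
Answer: -51/7 ≈ -7.2857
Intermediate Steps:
D(h) = -20 (D(h) = 4*(-2 - 1*3) = 4*(-2 - 3) = 4*(-5) = -20)
(D(5) + 71)*((77 - 76)/(-34 + 27)) = (-20 + 71)*((77 - 76)/(-34 + 27)) = 51*(1/(-7)) = 51*(1*(-⅐)) = 51*(-⅐) = -51/7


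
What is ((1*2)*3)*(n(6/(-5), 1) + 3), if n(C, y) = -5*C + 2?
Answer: 66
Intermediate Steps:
n(C, y) = 2 - 5*C
((1*2)*3)*(n(6/(-5), 1) + 3) = ((1*2)*3)*((2 - 30/(-5)) + 3) = (2*3)*((2 - 30*(-1)/5) + 3) = 6*((2 - 5*(-6/5)) + 3) = 6*((2 + 6) + 3) = 6*(8 + 3) = 6*11 = 66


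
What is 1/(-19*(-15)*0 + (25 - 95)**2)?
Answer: 1/4900 ≈ 0.00020408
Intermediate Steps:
1/(-19*(-15)*0 + (25 - 95)**2) = 1/(285*0 + (-70)**2) = 1/(0 + 4900) = 1/4900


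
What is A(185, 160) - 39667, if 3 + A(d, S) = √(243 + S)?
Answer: -39670 + √403 ≈ -39650.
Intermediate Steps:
A(d, S) = -3 + √(243 + S)
A(185, 160) - 39667 = (-3 + √(243 + 160)) - 39667 = (-3 + √403) - 39667 = -39670 + √403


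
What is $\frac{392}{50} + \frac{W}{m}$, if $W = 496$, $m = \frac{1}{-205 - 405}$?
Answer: $- \frac{7563804}{25} \approx -3.0255 \cdot 10^{5}$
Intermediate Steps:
$m = - \frac{1}{610}$ ($m = \frac{1}{-610} = - \frac{1}{610} \approx -0.0016393$)
$\frac{392}{50} + \frac{W}{m} = \frac{392}{50} + \frac{496}{- \frac{1}{610}} = 392 \cdot \frac{1}{50} + 496 \left(-610\right) = \frac{196}{25} - 302560 = - \frac{7563804}{25}$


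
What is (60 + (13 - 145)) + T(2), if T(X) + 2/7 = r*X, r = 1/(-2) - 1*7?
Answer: -611/7 ≈ -87.286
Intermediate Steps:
r = -15/2 (r = -1/2 - 7 = -15/2 ≈ -7.5000)
T(X) = -2/7 - 15*X/2
(60 + (13 - 145)) + T(2) = (60 + (13 - 145)) + (-2/7 - 15/2*2) = (60 - 132) + (-2/7 - 15) = -72 - 107/7 = -611/7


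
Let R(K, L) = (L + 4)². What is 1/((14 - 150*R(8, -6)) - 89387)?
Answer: -1/89973 ≈ -1.1114e-5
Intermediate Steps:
R(K, L) = (4 + L)²
1/((14 - 150*R(8, -6)) - 89387) = 1/((14 - 150*(4 - 6)²) - 89387) = 1/((14 - 150*(-2)²) - 89387) = 1/((14 - 150*4) - 89387) = 1/((14 - 600) - 89387) = 1/(-586 - 89387) = 1/(-89973) = -1/89973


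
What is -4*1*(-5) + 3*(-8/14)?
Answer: 128/7 ≈ 18.286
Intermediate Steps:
-4*1*(-5) + 3*(-8/14) = -4*(-5) + 3*(-8*1/14) = 20 + 3*(-4/7) = 20 - 12/7 = 128/7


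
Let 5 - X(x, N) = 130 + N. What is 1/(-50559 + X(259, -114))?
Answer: -1/50570 ≈ -1.9775e-5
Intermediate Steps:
X(x, N) = -125 - N (X(x, N) = 5 - (130 + N) = 5 + (-130 - N) = -125 - N)
1/(-50559 + X(259, -114)) = 1/(-50559 + (-125 - 1*(-114))) = 1/(-50559 + (-125 + 114)) = 1/(-50559 - 11) = 1/(-50570) = -1/50570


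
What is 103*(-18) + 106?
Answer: -1748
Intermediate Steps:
103*(-18) + 106 = -1854 + 106 = -1748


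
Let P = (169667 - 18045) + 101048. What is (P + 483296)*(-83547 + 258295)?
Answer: 128608586568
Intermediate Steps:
P = 252670 (P = 151622 + 101048 = 252670)
(P + 483296)*(-83547 + 258295) = (252670 + 483296)*(-83547 + 258295) = 735966*174748 = 128608586568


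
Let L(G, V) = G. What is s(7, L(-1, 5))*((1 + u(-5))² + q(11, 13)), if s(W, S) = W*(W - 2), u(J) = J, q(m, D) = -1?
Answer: 525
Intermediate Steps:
s(W, S) = W*(-2 + W)
s(7, L(-1, 5))*((1 + u(-5))² + q(11, 13)) = (7*(-2 + 7))*((1 - 5)² - 1) = (7*5)*((-4)² - 1) = 35*(16 - 1) = 35*15 = 525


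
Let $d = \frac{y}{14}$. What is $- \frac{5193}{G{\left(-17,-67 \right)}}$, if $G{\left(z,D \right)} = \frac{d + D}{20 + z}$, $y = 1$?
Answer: $\frac{218106}{937} \approx 232.77$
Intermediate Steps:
$d = \frac{1}{14}$ ($d = 1 \cdot \frac{1}{14} = \frac{1}{14} \approx 0.071429$)
$G{\left(z,D \right)} = \frac{\frac{1}{14} + D}{20 + z}$
$- \frac{5193}{G{\left(-17,-67 \right)}} = - \frac{5193}{\frac{1}{20 - 17} \left(\frac{1}{14} - 67\right)} = - \frac{5193}{\frac{1}{3} \left(- \frac{937}{14}\right)} = - \frac{5193}{- \frac{937}{42}} = \left(-5193\right) \left(- \frac{42}{937}\right) = \frac{218106}{937}$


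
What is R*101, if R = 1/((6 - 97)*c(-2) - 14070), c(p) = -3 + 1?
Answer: -101/13888 ≈ -0.0072725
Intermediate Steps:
c(p) = -2
R = -1/13888 (R = 1/((6 - 97)*(-2) - 14070) = 1/(-91*(-2) - 14070) = 1/(182 - 14070) = 1/(-13888) = -1/13888 ≈ -7.2005e-5)
R*101 = -1/13888*101 = -101/13888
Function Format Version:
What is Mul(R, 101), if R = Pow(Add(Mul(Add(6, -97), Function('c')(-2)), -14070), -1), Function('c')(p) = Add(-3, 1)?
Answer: Rational(-101, 13888) ≈ -0.0072725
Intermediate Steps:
Function('c')(p) = -2
R = Rational(-1, 13888) (R = Pow(Add(Mul(Add(6, -97), -2), -14070), -1) = Pow(Add(Mul(-91, -2), -14070), -1) = Pow(Add(182, -14070), -1) = Pow(-13888, -1) = Rational(-1, 13888) ≈ -7.2005e-5)
Mul(R, 101) = Mul(Rational(-1, 13888), 101) = Rational(-101, 13888)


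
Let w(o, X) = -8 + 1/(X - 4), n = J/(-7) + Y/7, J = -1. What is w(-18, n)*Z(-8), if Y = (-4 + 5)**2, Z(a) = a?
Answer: 860/13 ≈ 66.154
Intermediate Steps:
Y = 1 (Y = 1**2 = 1)
n = 2/7 (n = -1/(-7) + 1/7 = -1*(-1/7) + 1*(1/7) = 1/7 + 1/7 = 2/7 ≈ 0.28571)
w(o, X) = -8 + 1/(-4 + X)
w(-18, n)*Z(-8) = ((33 - 8*2/7)/(-4 + 2/7))*(-8) = ((33 - 16/7)/(-26/7))*(-8) = -7/26*215/7*(-8) = -215/26*(-8) = 860/13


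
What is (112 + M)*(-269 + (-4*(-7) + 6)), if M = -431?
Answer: 74965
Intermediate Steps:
(112 + M)*(-269 + (-4*(-7) + 6)) = (112 - 431)*(-269 + (-4*(-7) + 6)) = -319*(-269 + (28 + 6)) = -319*(-269 + 34) = -319*(-235) = 74965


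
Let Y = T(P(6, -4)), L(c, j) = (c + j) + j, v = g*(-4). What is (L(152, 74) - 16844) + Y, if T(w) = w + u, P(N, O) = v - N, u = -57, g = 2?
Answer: -16615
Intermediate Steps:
v = -8 (v = 2*(-4) = -8)
P(N, O) = -8 - N
T(w) = -57 + w (T(w) = w - 57 = -57 + w)
L(c, j) = c + 2*j
Y = -71 (Y = -57 + (-8 - 1*6) = -57 + (-8 - 6) = -57 - 14 = -71)
(L(152, 74) - 16844) + Y = ((152 + 2*74) - 16844) - 71 = ((152 + 148) - 16844) - 71 = (300 - 16844) - 71 = -16544 - 71 = -16615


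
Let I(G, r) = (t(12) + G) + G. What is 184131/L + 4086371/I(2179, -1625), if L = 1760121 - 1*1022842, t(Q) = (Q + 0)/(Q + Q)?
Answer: 6027196118945/6426861043 ≈ 937.81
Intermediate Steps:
t(Q) = ½ (t(Q) = Q/((2*Q)) = Q*(1/(2*Q)) = ½)
L = 737279 (L = 1760121 - 1022842 = 737279)
I(G, r) = ½ + 2*G (I(G, r) = (½ + G) + G = ½ + 2*G)
184131/L + 4086371/I(2179, -1625) = 184131/737279 + 4086371/(½ + 2*2179) = 184131*(1/737279) + 4086371/(½ + 4358) = 184131/737279 + 4086371/(8717/2) = 184131/737279 + 4086371*(2/8717) = 184131/737279 + 8172742/8717 = 6027196118945/6426861043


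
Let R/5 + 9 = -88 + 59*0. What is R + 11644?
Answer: 11159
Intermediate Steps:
R = -485 (R = -45 + 5*(-88 + 59*0) = -45 + 5*(-88 + 0) = -45 + 5*(-88) = -45 - 440 = -485)
R + 11644 = -485 + 11644 = 11159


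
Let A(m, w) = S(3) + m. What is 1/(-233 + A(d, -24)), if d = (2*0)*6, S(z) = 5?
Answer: -1/228 ≈ -0.0043860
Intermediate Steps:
d = 0 (d = 0*6 = 0)
A(m, w) = 5 + m
1/(-233 + A(d, -24)) = 1/(-233 + (5 + 0)) = 1/(-233 + 5) = 1/(-228) = -1/228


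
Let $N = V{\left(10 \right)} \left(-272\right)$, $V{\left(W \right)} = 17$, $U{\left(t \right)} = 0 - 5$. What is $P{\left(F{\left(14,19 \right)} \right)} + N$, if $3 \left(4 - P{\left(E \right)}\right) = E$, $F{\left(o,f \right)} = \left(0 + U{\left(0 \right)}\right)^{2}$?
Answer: $- \frac{13885}{3} \approx -4628.3$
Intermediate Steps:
$U{\left(t \right)} = -5$
$F{\left(o,f \right)} = 25$ ($F{\left(o,f \right)} = \left(0 - 5\right)^{2} = \left(-5\right)^{2} = 25$)
$P{\left(E \right)} = 4 - \frac{E}{3}$
$N = -4624$ ($N = 17 \left(-272\right) = -4624$)
$P{\left(F{\left(14,19 \right)} \right)} + N = \left(4 - \frac{25}{3}\right) - 4624 = - \frac{13}{3} - 4624 = - \frac{13885}{3}$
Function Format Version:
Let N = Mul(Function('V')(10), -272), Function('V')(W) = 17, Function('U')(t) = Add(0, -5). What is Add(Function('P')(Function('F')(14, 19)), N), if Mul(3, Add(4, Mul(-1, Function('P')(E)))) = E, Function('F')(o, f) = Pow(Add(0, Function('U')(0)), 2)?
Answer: Rational(-13885, 3) ≈ -4628.3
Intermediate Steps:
Function('U')(t) = -5
Function('F')(o, f) = 25 (Function('F')(o, f) = Pow(Add(0, -5), 2) = Pow(-5, 2) = 25)
Function('P')(E) = Add(4, Mul(Rational(-1, 3), E))
N = -4624 (N = Mul(17, -272) = -4624)
Add(Function('P')(Function('F')(14, 19)), N) = Add(Add(4, Mul(Rational(-1, 3), 25)), -4624) = Add(Add(4, Rational(-25, 3)), -4624) = Add(Rational(-13, 3), -4624) = Rational(-13885, 3)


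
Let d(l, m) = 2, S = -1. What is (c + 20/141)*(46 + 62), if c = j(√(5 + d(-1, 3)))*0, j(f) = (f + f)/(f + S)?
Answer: 720/47 ≈ 15.319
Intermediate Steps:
j(f) = 2*f/(-1 + f) (j(f) = (f + f)/(f - 1) = (2*f)/(-1 + f) = 2*f/(-1 + f))
c = 0 (c = (2*√(5 + 2)/(-1 + √(5 + 2)))*0 = (2*√7/(-1 + √7))*0 = 0)
(c + 20/141)*(46 + 62) = (0 + 20/141)*(46 + 62) = (0 + 20*(1/141))*108 = (0 + 20/141)*108 = (20/141)*108 = 720/47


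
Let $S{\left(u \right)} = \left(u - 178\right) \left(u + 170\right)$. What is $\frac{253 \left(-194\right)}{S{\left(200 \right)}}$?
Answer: $- \frac{2231}{370} \approx -6.0297$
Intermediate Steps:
$S{\left(u \right)} = \left(-178 + u\right) \left(170 + u\right)$
$\frac{253 \left(-194\right)}{S{\left(200 \right)}} = \frac{253 \left(-194\right)}{-30260 + 200^{2} - 1600} = - \frac{49082}{-30260 + 40000 - 1600} = - \frac{49082}{8140} = \left(-49082\right) \frac{1}{8140} = - \frac{2231}{370}$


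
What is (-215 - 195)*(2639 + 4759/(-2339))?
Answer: -2528823420/2339 ≈ -1.0812e+6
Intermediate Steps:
(-215 - 195)*(2639 + 4759/(-2339)) = -410*(2639 + 4759*(-1/2339)) = -410*(2639 - 4759/2339) = -410*6167862/2339 = -2528823420/2339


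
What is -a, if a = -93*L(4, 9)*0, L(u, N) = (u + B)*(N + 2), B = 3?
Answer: 0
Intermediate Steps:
L(u, N) = (2 + N)*(3 + u) (L(u, N) = (u + 3)*(N + 2) = (3 + u)*(2 + N) = (2 + N)*(3 + u))
a = 0 (a = -93*(6 + 2*4 + 3*9 + 9*4)*0 = -93*(6 + 8 + 27 + 36)*0 = -93*77*0 = -7161*0 = 0)
-a = -1*0 = 0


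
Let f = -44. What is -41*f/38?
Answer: 902/19 ≈ 47.474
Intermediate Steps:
-41*f/38 = -41*(-44)/38 = 1804*(1/38) = 902/19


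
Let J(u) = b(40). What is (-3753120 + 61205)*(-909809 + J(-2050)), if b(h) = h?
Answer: 3358789817635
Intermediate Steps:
J(u) = 40
(-3753120 + 61205)*(-909809 + J(-2050)) = (-3753120 + 61205)*(-909809 + 40) = -3691915*(-909769) = 3358789817635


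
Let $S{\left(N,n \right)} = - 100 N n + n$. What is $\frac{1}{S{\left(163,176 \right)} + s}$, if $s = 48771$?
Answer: $- \frac{1}{2819853} \approx -3.5463 \cdot 10^{-7}$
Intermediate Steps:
$S{\left(N,n \right)} = n - 100 N n$ ($S{\left(N,n \right)} = - 100 N n + n = n - 100 N n$)
$\frac{1}{S{\left(163,176 \right)} + s} = \frac{1}{176 \left(1 - 16300\right) + 48771} = \frac{1}{176 \left(-16299\right) + 48771} = \frac{1}{-2868624 + 48771} = \frac{1}{-2819853} = - \frac{1}{2819853}$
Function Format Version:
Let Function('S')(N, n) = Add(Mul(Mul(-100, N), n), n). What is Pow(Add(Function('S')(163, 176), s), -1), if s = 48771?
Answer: Rational(-1, 2819853) ≈ -3.5463e-7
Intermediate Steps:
Function('S')(N, n) = Add(n, Mul(-100, N, n)) (Function('S')(N, n) = Add(Mul(-100, N, n), n) = Add(n, Mul(-100, N, n)))
Pow(Add(Function('S')(163, 176), s), -1) = Pow(Add(Mul(176, Add(1, Mul(-100, 163))), 48771), -1) = Pow(Add(Mul(176, Add(1, -16300)), 48771), -1) = Pow(Add(Mul(176, -16299), 48771), -1) = Pow(Add(-2868624, 48771), -1) = Pow(-2819853, -1) = Rational(-1, 2819853)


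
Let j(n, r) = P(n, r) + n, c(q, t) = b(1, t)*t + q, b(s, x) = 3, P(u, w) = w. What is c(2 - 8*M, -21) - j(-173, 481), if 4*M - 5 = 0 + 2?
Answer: -383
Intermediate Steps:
M = 7/4 (M = 5/4 + (0 + 2)/4 = 5/4 + (1/4)*2 = 5/4 + 1/2 = 7/4 ≈ 1.7500)
c(q, t) = q + 3*t (c(q, t) = 3*t + q = q + 3*t)
j(n, r) = n + r (j(n, r) = r + n = n + r)
c(2 - 8*M, -21) - j(-173, 481) = ((2 - 8*7/4) + 3*(-21)) - (-173 + 481) = ((2 - 14) - 63) - 1*308 = (-12 - 63) - 308 = -75 - 308 = -383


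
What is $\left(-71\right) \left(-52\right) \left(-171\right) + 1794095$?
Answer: $1162763$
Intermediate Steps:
$\left(-71\right) \left(-52\right) \left(-171\right) + 1794095 = 3692 \left(-171\right) + 1794095 = -631332 + 1794095 = 1162763$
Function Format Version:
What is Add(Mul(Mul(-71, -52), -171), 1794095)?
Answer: 1162763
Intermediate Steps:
Add(Mul(Mul(-71, -52), -171), 1794095) = Add(Mul(3692, -171), 1794095) = Add(-631332, 1794095) = 1162763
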